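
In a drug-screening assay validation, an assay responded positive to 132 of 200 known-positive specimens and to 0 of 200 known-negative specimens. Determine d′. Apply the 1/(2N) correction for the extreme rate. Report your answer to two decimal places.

The false-alarm rate is 0/200 = 0, so apply the 1/(2N) correction: FA → 1/(2·200) = 0.00250.
z(H) = z(0.66000) = 0.412
z(FA) = z(0.00250) = -2.807
d' = 0.412 − (-2.807) = 3.219

d′ = 3.22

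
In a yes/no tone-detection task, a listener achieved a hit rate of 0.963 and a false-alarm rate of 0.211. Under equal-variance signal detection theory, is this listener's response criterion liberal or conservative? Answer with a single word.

z(H) = 1.787, z(FA) = -0.803
c = −½·(z(H) + z(FA)) = -0.492
c < 0 → liberal criterion (biased toward responding “yes”).

liberal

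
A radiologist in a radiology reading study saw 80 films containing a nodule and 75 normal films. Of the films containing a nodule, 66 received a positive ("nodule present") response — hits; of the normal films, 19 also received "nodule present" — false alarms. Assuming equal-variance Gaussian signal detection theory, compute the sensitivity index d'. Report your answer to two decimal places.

d' = 1.60

H = 66/80 = 0.8250
FA = 19/75 = 0.2533
z(H) = z(0.8250) = 0.9346
z(FA) = z(0.2533) = -0.6641
d' = z(H) − z(FA) = 0.9346 − (-0.6641) = 1.5987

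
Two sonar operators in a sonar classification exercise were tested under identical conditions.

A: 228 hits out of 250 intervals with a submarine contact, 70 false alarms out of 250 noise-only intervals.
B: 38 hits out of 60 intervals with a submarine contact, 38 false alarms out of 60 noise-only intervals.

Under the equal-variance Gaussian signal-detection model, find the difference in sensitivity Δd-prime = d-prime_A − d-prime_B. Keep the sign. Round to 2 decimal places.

A: z(0.9120) = 1.353, z(0.2800) = -0.583, d' = 1.936
B: z(0.6333) = 0.341, z(0.6333) = 0.341, d' = 0.000
Δd' = d'_A − d'_B = 1.936 − 0.000 = 1.936
A has the higher sensitivity.

Δd-prime = 1.94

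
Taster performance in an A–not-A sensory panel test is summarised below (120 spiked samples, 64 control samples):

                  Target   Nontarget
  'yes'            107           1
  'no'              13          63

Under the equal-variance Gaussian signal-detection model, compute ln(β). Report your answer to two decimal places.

H = 107/120 = 0.8917
FA = 1/64 = 0.0156
Φ⁻¹(H) = 1.236
Φ⁻¹(FA) = -2.155
ln β = −½·[z(H)² − z(FA)²] = −0.5 × (1.528 − 4.644) = 1.558

ln β = 1.56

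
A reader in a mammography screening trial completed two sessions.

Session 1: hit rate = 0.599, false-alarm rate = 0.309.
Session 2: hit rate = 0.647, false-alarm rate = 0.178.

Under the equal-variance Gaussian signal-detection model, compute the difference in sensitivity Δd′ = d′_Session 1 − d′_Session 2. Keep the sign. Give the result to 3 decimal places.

Δd′ = -0.551

Session 1: z(0.599) = 0.2508, z(0.309) = -0.4987, d' = 0.7495
Session 2: z(0.647) = 0.3772, z(0.178) = -0.9230, d' = 1.3002
Δd' = d'_Session 1 − d'_Session 2 = 0.7495 − 1.3002 = -0.5507
Session 2 has the higher sensitivity.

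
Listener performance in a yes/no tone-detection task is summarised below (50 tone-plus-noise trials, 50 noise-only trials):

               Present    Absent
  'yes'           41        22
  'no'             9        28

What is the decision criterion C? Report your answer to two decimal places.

H = 41/50 = 0.8200
FA = 22/50 = 0.4400
z(H) = z(0.8200) = 0.915
z(FA) = z(0.4400) = -0.151
c = −½·[z(H) + z(FA)] = −0.5 × (0.915 + (-0.151)) = -0.382

C = -0.38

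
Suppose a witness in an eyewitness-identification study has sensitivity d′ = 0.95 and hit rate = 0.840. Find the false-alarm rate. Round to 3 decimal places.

z(hit rate) = z(0.840) = 0.9945
z(FA) = z(H) − d' = 0.9945 − 0.95 = 0.0445
false-alarm rate = Φ(0.0445) = 0.5177

false-alarm rate = 0.518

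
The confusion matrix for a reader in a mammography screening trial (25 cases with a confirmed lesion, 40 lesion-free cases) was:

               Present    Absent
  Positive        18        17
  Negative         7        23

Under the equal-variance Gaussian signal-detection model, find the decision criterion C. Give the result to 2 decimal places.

H = 18/25 = 0.7200
FA = 17/40 = 0.4250
z(0.7200) = 0.5828, z(0.4250) = -0.1891
c = −½·[z(H) + z(FA)] = −0.5 × (0.5828 + (-0.1891)) = -0.19685
c < 0: the reader has a liberal response bias.

C = -0.20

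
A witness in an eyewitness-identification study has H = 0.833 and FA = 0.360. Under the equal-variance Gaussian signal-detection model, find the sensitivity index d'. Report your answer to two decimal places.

d' = 1.32

z(0.833) = 0.9661, z(0.360) = -0.3585
d' = z(H) − z(FA) = 0.9661 − (-0.3585) = 1.3246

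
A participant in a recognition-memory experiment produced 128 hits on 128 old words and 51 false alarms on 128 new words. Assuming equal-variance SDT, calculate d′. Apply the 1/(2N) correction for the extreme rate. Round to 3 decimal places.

The hit rate is 128/128 = 1, so apply the 1/(2N) correction: H → 1 − 1/(2·128) = 0.99609.
z(H) = z(0.99609) = 2.6597
z(FA) = z(0.39844) = -0.2574
d' = 2.6597 − (-0.2574) = 2.9171

d′ = 2.917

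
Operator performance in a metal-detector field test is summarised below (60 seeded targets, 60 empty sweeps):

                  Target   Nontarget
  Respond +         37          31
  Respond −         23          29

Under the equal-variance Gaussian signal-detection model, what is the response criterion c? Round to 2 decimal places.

c = -0.17

H = 37/60 = 0.6167
FA = 31/60 = 0.5167
z(H) = z(0.6167) = 0.2968
z(FA) = z(0.5167) = 0.0419
c = −½·[z(H) + z(FA)] = −0.5 × (0.2968 + 0.0419) = -0.16935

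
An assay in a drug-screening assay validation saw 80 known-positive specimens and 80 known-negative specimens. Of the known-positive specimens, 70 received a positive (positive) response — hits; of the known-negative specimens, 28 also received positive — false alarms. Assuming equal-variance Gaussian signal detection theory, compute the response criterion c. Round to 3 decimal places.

H = 70/80 = 0.8750
FA = 28/80 = 0.3500
z(0.8750) = 1.1503, z(0.3500) = -0.3853
c = −½·[z(H) + z(FA)] = −0.5 × (1.1503 + (-0.3853)) = -0.3825

c = -0.383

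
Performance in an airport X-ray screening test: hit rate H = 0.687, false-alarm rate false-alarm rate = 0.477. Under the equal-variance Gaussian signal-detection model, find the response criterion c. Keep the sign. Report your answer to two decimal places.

z(H) = 0.4874
z(FA) = -0.0577
c = −½·[z(H) + z(FA)] = −0.5 × (0.4874 + (-0.0577)) = -0.21485

c = -0.21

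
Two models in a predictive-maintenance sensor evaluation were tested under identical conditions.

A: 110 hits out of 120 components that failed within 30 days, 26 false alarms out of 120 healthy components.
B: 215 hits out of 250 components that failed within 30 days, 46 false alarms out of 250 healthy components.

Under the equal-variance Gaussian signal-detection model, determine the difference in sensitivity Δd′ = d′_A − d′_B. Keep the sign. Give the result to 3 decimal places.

Δd′ = 0.186

A: z(0.9167) = 1.3832, z(0.2167) = -0.7834, d' = 2.1666
B: z(0.8600) = 1.0803, z(0.1840) = -0.9002, d' = 1.9805
Δd' = d'_A − d'_B = 2.1666 − 1.9805 = 0.1861
A has the higher sensitivity.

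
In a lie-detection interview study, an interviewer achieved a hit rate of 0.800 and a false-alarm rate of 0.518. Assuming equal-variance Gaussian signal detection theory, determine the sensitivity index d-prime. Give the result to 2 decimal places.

z(0.800) = 0.842, z(0.518) = 0.045
d' = z(H) − z(FA) = 0.842 − 0.045 = 0.797

d-prime = 0.80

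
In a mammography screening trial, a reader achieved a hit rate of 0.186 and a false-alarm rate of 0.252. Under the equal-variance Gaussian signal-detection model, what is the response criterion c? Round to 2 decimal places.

z(0.186) = -0.8927, z(0.252) = -0.6682
c = −½·[z(H) + z(FA)] = −0.5 × (-0.8927 + (-0.6682)) = 0.78045
c > 0: the reader has a conservative response bias.

c = 0.78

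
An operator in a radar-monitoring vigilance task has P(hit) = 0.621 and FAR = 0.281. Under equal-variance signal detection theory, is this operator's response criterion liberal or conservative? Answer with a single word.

conservative

z(H) = 0.308, z(FA) = -0.580
c = −½·(z(H) + z(FA)) = 0.136
c > 0 → conservative criterion (biased toward responding “no”).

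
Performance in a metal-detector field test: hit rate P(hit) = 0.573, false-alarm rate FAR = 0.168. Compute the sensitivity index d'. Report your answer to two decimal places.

d' = 1.15

z(0.573) = 0.184, z(0.168) = -0.962
d' = z(H) − z(FA) = 0.184 − (-0.962) = 1.146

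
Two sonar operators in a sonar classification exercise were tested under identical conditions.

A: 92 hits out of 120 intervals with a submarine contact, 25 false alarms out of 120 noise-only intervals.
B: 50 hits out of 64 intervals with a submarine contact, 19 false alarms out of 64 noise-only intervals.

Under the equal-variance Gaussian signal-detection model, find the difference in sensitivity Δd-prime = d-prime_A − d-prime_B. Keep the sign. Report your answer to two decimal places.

Δd-prime = 0.23

A: z(0.7667) = 0.728, z(0.2083) = -0.812, d' = 1.540
B: z(0.7812) = 0.776, z(0.2969) = -0.533, d' = 1.309
Δd' = d'_A − d'_B = 1.540 − 1.309 = 0.231
A has the higher sensitivity.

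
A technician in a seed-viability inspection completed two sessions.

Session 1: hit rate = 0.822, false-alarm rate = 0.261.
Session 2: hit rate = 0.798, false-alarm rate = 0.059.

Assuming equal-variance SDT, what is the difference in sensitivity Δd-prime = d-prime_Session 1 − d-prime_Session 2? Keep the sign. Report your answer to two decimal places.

Session 1: z(0.822) = 0.923, z(0.261) = -0.640, d' = 1.563
Session 2: z(0.798) = 0.834, z(0.059) = -1.563, d' = 2.397
Δd' = d'_Session 1 − d'_Session 2 = 1.563 − 2.397 = -0.834
Session 2 has the higher sensitivity.

Δd-prime = -0.83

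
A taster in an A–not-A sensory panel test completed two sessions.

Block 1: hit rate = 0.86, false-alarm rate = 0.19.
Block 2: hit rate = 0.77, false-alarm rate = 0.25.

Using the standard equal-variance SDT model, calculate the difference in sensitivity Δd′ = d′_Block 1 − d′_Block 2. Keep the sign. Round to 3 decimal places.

Δd′ = 0.545

Block 1: z(0.86) = 1.0803, z(0.19) = -0.8779, d' = 1.9582
Block 2: z(0.77) = 0.7388, z(0.25) = -0.6745, d' = 1.4133
Δd' = d'_Block 1 − d'_Block 2 = 1.9582 − 1.4133 = 0.5449
Block 1 has the higher sensitivity.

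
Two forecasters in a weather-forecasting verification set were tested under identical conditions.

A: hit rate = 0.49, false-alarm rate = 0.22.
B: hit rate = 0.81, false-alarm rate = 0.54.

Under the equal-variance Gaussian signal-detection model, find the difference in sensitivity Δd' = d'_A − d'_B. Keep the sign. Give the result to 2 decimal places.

A: z(0.49) = -0.025, z(0.22) = -0.772, d' = 0.747
B: z(0.81) = 0.878, z(0.54) = 0.100, d' = 0.778
Δd' = d'_A − d'_B = 0.747 − 0.778 = -0.031
B has the higher sensitivity.

Δd' = -0.03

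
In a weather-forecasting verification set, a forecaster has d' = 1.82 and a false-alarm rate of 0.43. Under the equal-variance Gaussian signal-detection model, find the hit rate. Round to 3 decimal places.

z(false-alarm rate) = z(0.43) = -0.1764
z(H) = z(FA) + d' = -0.1764 + 1.82 = 1.6436
hit rate = Φ(1.6436) = 0.9499

hit rate = 0.950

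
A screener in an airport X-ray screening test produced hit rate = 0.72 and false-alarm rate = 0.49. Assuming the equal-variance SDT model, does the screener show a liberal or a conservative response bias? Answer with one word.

z(H) = 0.583, z(FA) = -0.025
c = −½·(z(H) + z(FA)) = -0.279
c < 0 → liberal criterion (biased toward responding “yes”).

liberal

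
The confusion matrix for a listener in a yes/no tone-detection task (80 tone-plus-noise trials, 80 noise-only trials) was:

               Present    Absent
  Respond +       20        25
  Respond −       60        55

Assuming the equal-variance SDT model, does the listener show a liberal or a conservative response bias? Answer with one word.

conservative

z(H) = -0.674, z(FA) = -0.489
c = −½·(z(H) + z(FA)) = 0.5815
c > 0 → conservative criterion (biased toward responding “no”).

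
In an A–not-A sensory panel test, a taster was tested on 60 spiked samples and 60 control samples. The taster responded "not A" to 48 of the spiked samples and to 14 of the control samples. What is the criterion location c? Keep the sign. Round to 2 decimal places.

c = -0.06

H = 48/60 = 0.8000
FA = 14/60 = 0.2333
Φ⁻¹(H) = 0.8416
Φ⁻¹(FA) = -0.7280
c = −½·[z(H) + z(FA)] = −0.5 × (0.8416 + (-0.7280)) = -0.0568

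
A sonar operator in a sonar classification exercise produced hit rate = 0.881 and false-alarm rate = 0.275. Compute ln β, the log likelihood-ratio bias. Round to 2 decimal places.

ln β = -0.52

z(H) = 1.180
z(FA) = -0.598
ln β = −½·[z(H)² − z(FA)²] = −0.5 × (1.392 − 0.358) = -0.517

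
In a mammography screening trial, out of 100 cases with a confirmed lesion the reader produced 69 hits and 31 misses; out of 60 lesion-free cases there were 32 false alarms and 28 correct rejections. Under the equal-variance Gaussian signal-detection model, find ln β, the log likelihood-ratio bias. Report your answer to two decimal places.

ln β = -0.12

H = 69/100 = 0.6900
FA = 32/60 = 0.5333
z(H) = z(0.6900) = 0.496
z(FA) = z(0.5333) = 0.084
ln β = −½·[z(H)² − z(FA)²] = −0.5 × (0.246 − 0.007) = -0.1195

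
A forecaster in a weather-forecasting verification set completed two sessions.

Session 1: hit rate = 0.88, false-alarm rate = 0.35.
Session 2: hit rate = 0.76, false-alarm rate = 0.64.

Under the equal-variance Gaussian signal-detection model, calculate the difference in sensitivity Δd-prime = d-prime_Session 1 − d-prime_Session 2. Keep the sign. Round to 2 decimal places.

Session 1: z(0.88) = 1.175, z(0.35) = -0.385, d' = 1.560
Session 2: z(0.76) = 0.706, z(0.64) = 0.358, d' = 0.348
Δd' = d'_Session 1 − d'_Session 2 = 1.560 − 0.348 = 1.212
Session 1 has the higher sensitivity.

Δd-prime = 1.21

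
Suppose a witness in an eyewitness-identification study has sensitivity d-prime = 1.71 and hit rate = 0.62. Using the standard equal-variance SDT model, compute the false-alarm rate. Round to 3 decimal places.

z(hit rate) = z(0.62) = 0.3055
z(FA) = z(H) − d' = 0.3055 − 1.71 = -1.4045
false-alarm rate = Φ(-1.4045) = 0.0801

false-alarm rate = 0.080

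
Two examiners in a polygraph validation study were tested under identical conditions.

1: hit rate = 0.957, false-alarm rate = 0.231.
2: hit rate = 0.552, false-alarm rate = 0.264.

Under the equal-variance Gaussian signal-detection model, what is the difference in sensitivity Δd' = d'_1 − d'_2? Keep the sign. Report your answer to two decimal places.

Δd' = 1.69

1: z(0.957) = 1.717, z(0.231) = -0.736, d' = 2.453
2: z(0.552) = 0.131, z(0.264) = -0.631, d' = 0.762
Δd' = d'_1 − d'_2 = 2.453 − 0.762 = 1.691
1 has the higher sensitivity.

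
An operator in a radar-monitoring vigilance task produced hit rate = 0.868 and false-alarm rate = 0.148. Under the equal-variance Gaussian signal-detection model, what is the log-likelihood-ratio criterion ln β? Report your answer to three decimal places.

ln β = -0.078

z(H) = 1.1170
z(FA) = -1.0450
ln β = −½·[z(H)² − z(FA)²] = −0.5 × (1.2477 − 1.0920) = -0.07785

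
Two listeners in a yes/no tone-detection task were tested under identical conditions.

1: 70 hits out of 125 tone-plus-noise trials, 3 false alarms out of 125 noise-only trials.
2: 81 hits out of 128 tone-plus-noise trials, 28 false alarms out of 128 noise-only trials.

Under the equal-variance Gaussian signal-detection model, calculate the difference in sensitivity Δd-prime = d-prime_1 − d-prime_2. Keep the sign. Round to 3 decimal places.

Δd-prime = 1.013

1: z(0.5600) = 0.1510, z(0.0240) = -1.9774, d' = 2.1284
2: z(0.6328) = 0.3393, z(0.2188) = -0.7763, d' = 1.1156
Δd' = d'_1 − d'_2 = 2.1284 − 1.1156 = 1.0128
1 has the higher sensitivity.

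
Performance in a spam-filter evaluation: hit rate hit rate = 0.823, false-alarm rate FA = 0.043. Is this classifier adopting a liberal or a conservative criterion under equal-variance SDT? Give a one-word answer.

conservative

z(H) = 0.927, z(FA) = -1.717
c = −½·(z(H) + z(FA)) = 0.395
c > 0 → conservative criterion (biased toward responding “no”).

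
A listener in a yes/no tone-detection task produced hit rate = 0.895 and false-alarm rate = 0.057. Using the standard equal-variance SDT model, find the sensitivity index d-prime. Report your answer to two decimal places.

d-prime = 2.83

Φ⁻¹(H) = Φ⁻¹(0.895) = 1.254
Φ⁻¹(FA) = Φ⁻¹(0.057) = -1.580
d' = z(H) − z(FA) = 1.254 − (-1.580) = 2.834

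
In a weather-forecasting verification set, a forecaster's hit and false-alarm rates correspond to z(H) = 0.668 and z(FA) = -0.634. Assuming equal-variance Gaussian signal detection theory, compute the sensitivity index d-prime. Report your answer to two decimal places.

d-prime = 1.30

d' = z(H) − z(FA) = 0.668 − (-0.634) = 1.302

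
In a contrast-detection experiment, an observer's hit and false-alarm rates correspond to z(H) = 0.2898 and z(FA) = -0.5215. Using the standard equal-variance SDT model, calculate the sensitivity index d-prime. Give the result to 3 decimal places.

d-prime = 0.811

d' = z(H) − z(FA) = 0.2898 − (-0.5215) = 0.8113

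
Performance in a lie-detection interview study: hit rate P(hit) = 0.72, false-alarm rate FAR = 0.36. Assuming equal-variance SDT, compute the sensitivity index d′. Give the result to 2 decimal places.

z(H) = 0.5828
z(FA) = -0.3585
d' = z(H) − z(FA) = 0.5828 − (-0.3585) = 0.9413

d′ = 0.94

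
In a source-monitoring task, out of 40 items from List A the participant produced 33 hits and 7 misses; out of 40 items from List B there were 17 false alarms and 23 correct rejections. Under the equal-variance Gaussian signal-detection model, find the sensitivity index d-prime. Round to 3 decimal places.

d-prime = 1.124

H = 33/40 = 0.8250
FA = 17/40 = 0.4250
z(0.8250) = 0.9346, z(0.4250) = -0.1891
d' = z(H) − z(FA) = 0.9346 − (-0.1891) = 1.1237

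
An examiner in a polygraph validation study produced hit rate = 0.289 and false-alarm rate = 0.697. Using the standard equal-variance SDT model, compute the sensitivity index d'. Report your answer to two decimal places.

d' = -1.07

Φ⁻¹(H) = Φ⁻¹(0.289) = -0.556
Φ⁻¹(FA) = Φ⁻¹(0.697) = 0.516
d' = z(H) − z(FA) = -0.556 − 0.516 = -1.072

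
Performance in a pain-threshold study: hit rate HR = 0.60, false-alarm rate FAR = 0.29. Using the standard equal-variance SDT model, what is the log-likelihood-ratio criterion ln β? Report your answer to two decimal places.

ln β = 0.12

z(H) = z(0.60) = 0.253
z(FA) = z(0.29) = -0.553
ln β = −½·[z(H)² − z(FA)²] = −0.5 × (0.064 − 0.306) = 0.121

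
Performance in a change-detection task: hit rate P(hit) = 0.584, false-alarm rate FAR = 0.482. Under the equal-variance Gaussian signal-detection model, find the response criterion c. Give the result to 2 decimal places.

c = -0.08

z(H) = z(0.584) = 0.212
z(FA) = z(0.482) = -0.045
c = −½·[z(H) + z(FA)] = −0.5 × (0.212 + (-0.045)) = -0.0835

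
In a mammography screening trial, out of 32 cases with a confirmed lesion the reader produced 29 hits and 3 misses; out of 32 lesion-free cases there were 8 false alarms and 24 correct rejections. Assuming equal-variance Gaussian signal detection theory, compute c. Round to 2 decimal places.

c = -0.32

H = 29/32 = 0.9062
FA = 8/32 = 0.2500
z(0.9062) = 1.3177, z(0.2500) = -0.6745
c = −½·[z(H) + z(FA)] = −0.5 × (1.3177 + (-0.6745)) = -0.3216
c < 0: the reader has a liberal response bias.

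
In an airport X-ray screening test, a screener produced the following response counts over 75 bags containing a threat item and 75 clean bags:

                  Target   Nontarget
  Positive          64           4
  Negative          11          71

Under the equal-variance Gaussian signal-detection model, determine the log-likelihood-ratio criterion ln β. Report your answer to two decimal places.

H = 64/75 = 0.8533
FA = 4/75 = 0.0533
z(0.8533) = 1.051, z(0.0533) = -1.614
ln β = −½·[z(H)² − z(FA)²] = −0.5 × (1.105 − 2.605) = 0.750

ln β = 0.75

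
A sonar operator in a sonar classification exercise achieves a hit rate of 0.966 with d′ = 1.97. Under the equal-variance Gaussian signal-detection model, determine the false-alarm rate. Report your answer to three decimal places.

false-alarm rate = 0.442

z(hit rate) = z(0.966) = 1.8250
z(FA) = z(H) − d' = 1.8250 − 1.97 = -0.1450
false-alarm rate = Φ(-0.1450) = 0.4424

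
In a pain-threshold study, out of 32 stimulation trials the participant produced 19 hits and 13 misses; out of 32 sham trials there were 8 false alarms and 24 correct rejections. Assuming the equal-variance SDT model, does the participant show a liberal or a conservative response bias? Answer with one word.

conservative

z(H) = 0.237, z(FA) = -0.674
c = −½·(z(H) + z(FA)) = 0.2185
c > 0 → conservative criterion (biased toward responding “no”).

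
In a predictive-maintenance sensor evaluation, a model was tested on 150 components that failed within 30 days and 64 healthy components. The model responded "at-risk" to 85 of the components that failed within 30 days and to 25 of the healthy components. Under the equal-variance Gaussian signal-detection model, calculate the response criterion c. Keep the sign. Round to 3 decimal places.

H = 85/150 = 0.5667
FA = 25/64 = 0.3906
Φ⁻¹(H) = 0.1680
Φ⁻¹(FA) = -0.2778
c = −½·[z(H) + z(FA)] = −0.5 × (0.1680 + (-0.2778)) = 0.0549

c = 0.055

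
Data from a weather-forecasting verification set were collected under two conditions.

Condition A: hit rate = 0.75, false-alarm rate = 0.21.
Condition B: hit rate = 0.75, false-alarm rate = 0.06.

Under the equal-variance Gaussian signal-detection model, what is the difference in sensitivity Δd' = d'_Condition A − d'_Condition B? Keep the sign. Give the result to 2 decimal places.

Δd' = -0.75

Condition A: z(0.75) = 0.674, z(0.21) = -0.806, d' = 1.480
Condition B: z(0.75) = 0.674, z(0.06) = -1.555, d' = 2.229
Δd' = d'_Condition A − d'_Condition B = 1.480 − 2.229 = -0.749
Condition B has the higher sensitivity.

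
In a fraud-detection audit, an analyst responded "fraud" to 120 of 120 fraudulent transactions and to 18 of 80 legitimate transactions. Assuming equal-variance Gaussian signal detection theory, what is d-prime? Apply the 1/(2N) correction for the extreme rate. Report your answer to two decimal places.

d-prime = 3.39

The hit rate is 120/120 = 1, so apply the 1/(2N) correction: H → 1 − 1/(2·120) = 0.99583.
z(H) = z(0.99583) = 2.638
z(FA) = z(0.22500) = -0.755
d' = 2.638 − (-0.755) = 3.393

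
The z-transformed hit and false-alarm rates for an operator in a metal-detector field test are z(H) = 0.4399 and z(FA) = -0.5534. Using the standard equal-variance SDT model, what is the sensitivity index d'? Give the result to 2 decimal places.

d' = 0.99

d' = z(H) − z(FA) = 0.4399 − (-0.5534) = 0.9933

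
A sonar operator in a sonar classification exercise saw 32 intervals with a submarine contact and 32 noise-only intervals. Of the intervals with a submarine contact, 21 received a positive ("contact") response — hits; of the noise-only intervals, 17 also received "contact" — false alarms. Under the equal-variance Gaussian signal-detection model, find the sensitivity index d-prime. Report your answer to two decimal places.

d-prime = 0.32

H = 21/32 = 0.6562
FA = 17/32 = 0.5312
z(H) = z(0.6562) = 0.402
z(FA) = z(0.5312) = 0.078
d' = z(H) − z(FA) = 0.402 − 0.078 = 0.324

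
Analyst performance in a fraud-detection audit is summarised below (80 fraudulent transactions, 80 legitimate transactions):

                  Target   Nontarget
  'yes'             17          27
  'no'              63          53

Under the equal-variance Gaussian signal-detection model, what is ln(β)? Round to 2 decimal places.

ln β = -0.23

H = 17/80 = 0.2125
FA = 27/80 = 0.3375
Φ⁻¹(0.2125) = -0.798, Φ⁻¹(0.3375) = -0.419
ln β = −½·[z(H)² − z(FA)²] = −0.5 × (0.637 − 0.176) = -0.2305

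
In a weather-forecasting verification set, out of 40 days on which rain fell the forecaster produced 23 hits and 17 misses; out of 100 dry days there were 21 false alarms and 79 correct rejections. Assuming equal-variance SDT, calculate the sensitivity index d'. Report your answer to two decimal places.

d' = 1.00

H = 23/40 = 0.5750
FA = 21/100 = 0.2100
z(H) = z(0.5750) = 0.1891
z(FA) = z(0.2100) = -0.8064
d' = z(H) − z(FA) = 0.1891 − (-0.8064) = 0.9955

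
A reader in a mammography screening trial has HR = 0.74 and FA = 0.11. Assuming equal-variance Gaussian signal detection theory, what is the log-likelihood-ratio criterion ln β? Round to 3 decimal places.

Φ⁻¹(0.74) = 0.6433, Φ⁻¹(0.11) = -1.2265
ln β = −½·[z(H)² − z(FA)²] = −0.5 × (0.4138 − 1.5043) = 0.54525

ln β = 0.545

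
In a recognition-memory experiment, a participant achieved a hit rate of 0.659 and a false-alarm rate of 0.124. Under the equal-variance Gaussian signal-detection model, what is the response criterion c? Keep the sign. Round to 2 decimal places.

z(H) = 0.410
z(FA) = -1.155
c = −½·[z(H) + z(FA)] = −0.5 × (0.410 + (-1.155)) = 0.3725

c = 0.37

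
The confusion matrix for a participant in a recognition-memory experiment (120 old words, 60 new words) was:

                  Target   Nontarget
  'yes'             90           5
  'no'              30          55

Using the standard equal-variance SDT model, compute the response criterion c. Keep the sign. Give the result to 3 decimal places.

c = 0.354

H = 90/120 = 0.7500
FA = 5/60 = 0.0833
z(0.7500) = 0.6745, z(0.0833) = -1.3832
c = −½·[z(H) + z(FA)] = −0.5 × (0.6745 + (-1.3832)) = 0.35435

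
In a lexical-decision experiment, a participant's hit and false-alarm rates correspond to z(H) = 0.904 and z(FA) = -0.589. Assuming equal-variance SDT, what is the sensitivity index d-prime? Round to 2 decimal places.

d-prime = 1.49

d' = z(H) − z(FA) = 0.904 − (-0.589) = 1.493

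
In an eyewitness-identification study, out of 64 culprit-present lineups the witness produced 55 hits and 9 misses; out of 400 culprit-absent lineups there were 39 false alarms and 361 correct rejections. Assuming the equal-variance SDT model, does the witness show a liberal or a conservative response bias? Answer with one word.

z(H) = 1.078, z(FA) = -1.296
c = −½·(z(H) + z(FA)) = 0.109
c > 0 → conservative criterion (biased toward responding “no”).

conservative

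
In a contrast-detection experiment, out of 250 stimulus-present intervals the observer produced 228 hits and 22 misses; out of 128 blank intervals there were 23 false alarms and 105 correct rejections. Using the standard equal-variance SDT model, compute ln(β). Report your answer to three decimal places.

H = 228/250 = 0.9120
FA = 23/128 = 0.1797
Φ⁻¹(H) = Φ⁻¹(0.9120) = 1.3532
Φ⁻¹(FA) = Φ⁻¹(0.1797) = -0.9165
ln β = −½·[z(H)² − z(FA)²] = −0.5 × (1.8312 − 0.8400) = -0.4956

ln β = -0.496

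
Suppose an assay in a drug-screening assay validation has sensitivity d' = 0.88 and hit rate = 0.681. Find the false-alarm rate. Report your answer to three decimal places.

false-alarm rate = 0.341

z(hit rate) = z(0.681) = 0.4705
z(FA) = z(H) − d' = 0.4705 − 0.88 = -0.4095
false-alarm rate = Φ(-0.4095) = 0.3411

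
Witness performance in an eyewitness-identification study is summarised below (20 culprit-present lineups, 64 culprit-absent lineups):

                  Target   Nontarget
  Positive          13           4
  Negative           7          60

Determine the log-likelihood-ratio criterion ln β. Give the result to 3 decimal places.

ln β = 1.103

H = 13/20 = 0.6500
FA = 4/64 = 0.0625
z(H) = z(0.6500) = 0.3853
z(FA) = z(0.0625) = -1.5341
ln β = −½·[z(H)² − z(FA)²] = −0.5 × (0.1485 − 2.3535) = 1.1025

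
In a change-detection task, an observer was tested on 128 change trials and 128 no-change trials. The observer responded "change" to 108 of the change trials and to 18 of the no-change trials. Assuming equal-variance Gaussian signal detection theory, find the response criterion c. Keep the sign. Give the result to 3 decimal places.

H = 108/128 = 0.8438
FA = 18/128 = 0.1406
z(H) = 1.0102
z(FA) = -1.0776
c = −½·[z(H) + z(FA)] = −0.5 × (1.0102 + (-1.0776)) = 0.0337

c = 0.034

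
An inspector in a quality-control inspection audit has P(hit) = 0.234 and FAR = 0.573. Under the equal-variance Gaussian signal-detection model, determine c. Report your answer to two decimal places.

Φ⁻¹(0.234) = -0.7257, Φ⁻¹(0.573) = 0.1840
c = −½·[z(H) + z(FA)] = −0.5 × (-0.7257 + 0.1840) = 0.27085
c > 0: the inspector has a conservative response bias.

c = 0.27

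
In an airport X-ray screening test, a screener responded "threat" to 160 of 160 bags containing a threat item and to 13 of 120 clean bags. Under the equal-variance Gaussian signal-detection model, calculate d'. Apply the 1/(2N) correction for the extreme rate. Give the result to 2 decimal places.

The hit rate is 160/160 = 1, so apply the 1/(2N) correction: H → 1 − 1/(2·160) = 0.99687.
z(H) = z(0.99687) = 2.734
z(FA) = z(0.10833) = -1.235
d' = 2.734 − (-1.235) = 3.969

d' = 3.97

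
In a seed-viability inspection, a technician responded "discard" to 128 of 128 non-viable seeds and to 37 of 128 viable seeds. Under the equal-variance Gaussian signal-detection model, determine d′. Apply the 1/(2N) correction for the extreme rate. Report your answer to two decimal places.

The hit rate is 128/128 = 1, so apply the 1/(2N) correction: H → 1 − 1/(2·128) = 0.99609.
z(H) = z(0.99609) = 2.660
z(FA) = z(0.28906) = -0.556
d' = 2.660 − (-0.556) = 3.216

d′ = 3.22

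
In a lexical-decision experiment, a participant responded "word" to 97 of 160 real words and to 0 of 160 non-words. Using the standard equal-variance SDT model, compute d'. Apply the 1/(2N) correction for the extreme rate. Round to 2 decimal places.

The false-alarm rate is 0/160 = 0, so apply the 1/(2N) correction: FA → 1/(2·160) = 0.00313.
z(H) = z(0.60625) = 0.270
z(FA) = z(0.00313) = -2.734
d' = 0.270 − (-2.734) = 3.004

d' = 3.00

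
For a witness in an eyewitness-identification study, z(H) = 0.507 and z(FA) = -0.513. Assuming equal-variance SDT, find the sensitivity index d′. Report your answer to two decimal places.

d′ = 1.02

d' = z(H) − z(FA) = 0.507 − (-0.513) = 1.020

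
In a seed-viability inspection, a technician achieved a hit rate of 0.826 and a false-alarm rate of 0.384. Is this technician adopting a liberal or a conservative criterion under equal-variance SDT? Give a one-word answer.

z(H) = 0.938, z(FA) = -0.295
c = −½·(z(H) + z(FA)) = -0.3215
c < 0 → liberal criterion (biased toward responding “yes”).

liberal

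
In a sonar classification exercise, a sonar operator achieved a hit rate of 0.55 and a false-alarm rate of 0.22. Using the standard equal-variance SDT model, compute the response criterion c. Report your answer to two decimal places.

z(0.55) = 0.1257, z(0.22) = -0.7722
c = −½·[z(H) + z(FA)] = −0.5 × (0.1257 + (-0.7722)) = 0.32325

c = 0.32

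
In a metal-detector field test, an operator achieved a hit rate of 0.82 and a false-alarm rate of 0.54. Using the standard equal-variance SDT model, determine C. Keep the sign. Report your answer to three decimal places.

C = -0.508

z(0.82) = 0.9154, z(0.54) = 0.1004
c = −½·[z(H) + z(FA)] = −0.5 × (0.9154 + 0.1004) = -0.5079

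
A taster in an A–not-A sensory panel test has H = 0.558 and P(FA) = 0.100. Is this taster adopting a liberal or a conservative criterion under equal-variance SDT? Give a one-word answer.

z(H) = 0.146, z(FA) = -1.282
c = −½·(z(H) + z(FA)) = 0.568
c > 0 → conservative criterion (biased toward responding “no”).

conservative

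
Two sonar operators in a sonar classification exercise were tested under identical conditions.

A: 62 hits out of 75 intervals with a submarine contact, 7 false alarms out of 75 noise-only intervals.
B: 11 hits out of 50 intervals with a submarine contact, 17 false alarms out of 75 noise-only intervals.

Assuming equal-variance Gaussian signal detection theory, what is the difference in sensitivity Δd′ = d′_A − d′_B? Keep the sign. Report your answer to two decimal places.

A: z(0.8267) = 0.941, z(0.0933) = -1.321, d' = 2.262
B: z(0.2200) = -0.772, z(0.2267) = -0.750, d' = -0.022
Δd' = d'_A − d'_B = 2.262 − (-0.022) = 2.284
A has the higher sensitivity.

Δd′ = 2.28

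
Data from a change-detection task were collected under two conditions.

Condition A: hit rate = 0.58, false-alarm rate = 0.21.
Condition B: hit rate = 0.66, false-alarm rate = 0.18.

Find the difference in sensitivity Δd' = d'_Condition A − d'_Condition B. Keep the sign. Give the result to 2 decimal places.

Condition A: z(0.58) = 0.202, z(0.21) = -0.806, d' = 1.008
Condition B: z(0.66) = 0.412, z(0.18) = -0.915, d' = 1.327
Δd' = d'_Condition A − d'_Condition B = 1.008 − 1.327 = -0.319
Condition B has the higher sensitivity.

Δd' = -0.32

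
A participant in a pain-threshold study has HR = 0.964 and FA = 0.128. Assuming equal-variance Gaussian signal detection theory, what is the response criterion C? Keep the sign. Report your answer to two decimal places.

z(0.964) = 1.799, z(0.128) = -1.136
c = −½·[z(H) + z(FA)] = −0.5 × (1.799 + (-1.136)) = -0.3315

C = -0.33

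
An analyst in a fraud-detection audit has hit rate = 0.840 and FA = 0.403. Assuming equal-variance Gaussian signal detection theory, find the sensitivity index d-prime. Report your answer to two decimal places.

z(0.840) = 0.994, z(0.403) = -0.246
d' = z(H) − z(FA) = 0.994 − (-0.246) = 1.240

d-prime = 1.24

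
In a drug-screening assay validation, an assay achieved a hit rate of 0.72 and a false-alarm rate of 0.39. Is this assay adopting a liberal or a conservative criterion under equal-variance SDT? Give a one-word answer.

z(H) = 0.583, z(FA) = -0.279
c = −½·(z(H) + z(FA)) = -0.152
c < 0 → liberal criterion (biased toward responding “yes”).

liberal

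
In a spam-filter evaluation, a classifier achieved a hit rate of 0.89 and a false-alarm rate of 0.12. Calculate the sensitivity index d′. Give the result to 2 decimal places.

z(H) = 1.2265
z(FA) = -1.1750
d' = z(H) − z(FA) = 1.2265 − (-1.1750) = 2.4015

d′ = 2.40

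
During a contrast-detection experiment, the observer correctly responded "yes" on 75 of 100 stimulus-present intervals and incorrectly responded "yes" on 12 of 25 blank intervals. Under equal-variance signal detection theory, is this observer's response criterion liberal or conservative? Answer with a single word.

z(H) = 0.674, z(FA) = -0.050
c = −½·(z(H) + z(FA)) = -0.312
c < 0 → liberal criterion (biased toward responding “yes”).

liberal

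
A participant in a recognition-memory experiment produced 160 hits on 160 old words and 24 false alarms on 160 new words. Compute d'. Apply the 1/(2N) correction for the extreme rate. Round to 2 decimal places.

d' = 3.77

The hit rate is 160/160 = 1, so apply the 1/(2N) correction: H → 1 − 1/(2·160) = 0.99687.
z(H) = z(0.99687) = 2.734
z(FA) = z(0.15000) = -1.036
d' = 2.734 − (-1.036) = 3.770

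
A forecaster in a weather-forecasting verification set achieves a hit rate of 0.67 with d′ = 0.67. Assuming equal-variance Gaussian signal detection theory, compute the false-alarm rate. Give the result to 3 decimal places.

false-alarm rate = 0.409

z(hit rate) = z(0.67) = 0.4399
z(FA) = z(H) − d' = 0.4399 − 0.67 = -0.2301
false-alarm rate = Φ(-0.2301) = 0.4090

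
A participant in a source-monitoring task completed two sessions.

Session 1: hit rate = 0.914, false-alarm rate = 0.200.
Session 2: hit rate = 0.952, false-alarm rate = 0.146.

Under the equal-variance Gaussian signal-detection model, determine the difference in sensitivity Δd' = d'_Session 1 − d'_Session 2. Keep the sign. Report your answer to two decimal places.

Δd' = -0.51

Session 1: z(0.914) = 1.366, z(0.200) = -0.842, d' = 2.208
Session 2: z(0.952) = 1.665, z(0.146) = -1.054, d' = 2.719
Δd' = d'_Session 1 − d'_Session 2 = 2.208 − 2.719 = -0.511
Session 2 has the higher sensitivity.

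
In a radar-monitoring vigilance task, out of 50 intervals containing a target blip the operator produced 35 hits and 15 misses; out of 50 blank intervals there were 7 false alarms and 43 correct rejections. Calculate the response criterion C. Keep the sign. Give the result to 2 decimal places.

H = 35/50 = 0.7000
FA = 7/50 = 0.1400
Φ⁻¹(0.7000) = 0.5244, Φ⁻¹(0.1400) = -1.0803
c = −½·[z(H) + z(FA)] = −0.5 × (0.5244 + (-1.0803)) = 0.27795

C = 0.28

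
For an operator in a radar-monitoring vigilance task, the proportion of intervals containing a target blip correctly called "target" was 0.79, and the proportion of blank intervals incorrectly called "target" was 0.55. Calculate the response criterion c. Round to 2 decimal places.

c = -0.47

z(0.79) = 0.8064, z(0.55) = 0.1257
c = −½·[z(H) + z(FA)] = −0.5 × (0.8064 + 0.1257) = -0.46605
c < 0: the operator has a liberal response bias.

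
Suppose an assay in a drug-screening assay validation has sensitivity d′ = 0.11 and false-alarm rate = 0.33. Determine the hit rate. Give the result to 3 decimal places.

hit rate = 0.371

z(false-alarm rate) = z(0.33) = -0.4399
z(H) = z(FA) + d' = -0.4399 + 0.11 = -0.3299
hit rate = Φ(-0.3299) = 0.3707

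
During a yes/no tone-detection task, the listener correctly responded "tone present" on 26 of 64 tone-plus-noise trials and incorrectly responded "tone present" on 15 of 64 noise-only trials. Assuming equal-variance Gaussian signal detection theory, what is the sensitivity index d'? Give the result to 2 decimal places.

d' = 0.49

H = 26/64 = 0.4062
FA = 15/64 = 0.2344
z(0.4062) = -0.237, z(0.2344) = -0.724
d' = z(H) − z(FA) = -0.237 − (-0.724) = 0.487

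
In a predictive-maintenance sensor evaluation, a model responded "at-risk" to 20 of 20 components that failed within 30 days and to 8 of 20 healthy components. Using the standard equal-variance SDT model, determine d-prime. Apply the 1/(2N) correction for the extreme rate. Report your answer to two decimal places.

d-prime = 2.21

The hit rate is 20/20 = 1, so apply the 1/(2N) correction: H → 1 − 1/(2·20) = 0.97500.
z(H) = z(0.97500) = 1.960
z(FA) = z(0.40000) = -0.253
d' = 1.960 − (-0.253) = 2.213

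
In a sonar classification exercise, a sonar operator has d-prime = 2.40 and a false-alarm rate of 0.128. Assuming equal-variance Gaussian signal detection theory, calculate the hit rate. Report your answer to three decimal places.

hit rate = 0.897

z(false-alarm rate) = z(0.128) = -1.1359
z(H) = z(FA) + d' = -1.1359 + 2.40 = 1.2641
hit rate = Φ(1.2641) = 0.8969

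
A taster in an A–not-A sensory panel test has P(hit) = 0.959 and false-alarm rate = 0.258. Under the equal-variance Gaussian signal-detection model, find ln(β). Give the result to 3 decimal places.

ln β = -1.301

z(H) = 1.7392
z(FA) = -0.6495
ln β = −½·[z(H)² − z(FA)²] = −0.5 × (3.0248 − 0.4219) = -1.30145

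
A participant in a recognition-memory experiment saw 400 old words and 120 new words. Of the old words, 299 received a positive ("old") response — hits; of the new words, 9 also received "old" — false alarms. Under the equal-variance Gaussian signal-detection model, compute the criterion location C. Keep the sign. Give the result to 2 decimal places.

C = 0.39

H = 299/400 = 0.7475
FA = 9/120 = 0.0750
z(H) = z(0.7475) = 0.6666
z(FA) = z(0.0750) = -1.4395
c = −½·[z(H) + z(FA)] = −0.5 × (0.6666 + (-1.4395)) = 0.38645
c > 0: the participant has a conservative response bias.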